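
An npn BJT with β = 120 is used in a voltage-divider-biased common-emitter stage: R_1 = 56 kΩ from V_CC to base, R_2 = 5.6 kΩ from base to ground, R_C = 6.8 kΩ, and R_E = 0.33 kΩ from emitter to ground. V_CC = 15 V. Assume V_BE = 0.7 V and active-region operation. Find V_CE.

V_CE ≈ 2.4 V

Thevenize the base divider: V_Th = V_CC·R_2/(R_1+R_2) = 15×5.6/61.6 = 1.36 V, R_Th = R_1‖R_2 = 5.09 kΩ.
Base-emitter loop: V_Th = I_B·R_Th + V_BE + (β+1)I_B·R_E, so I_B = (1.36 − 0.7) / (5.09 + 121×0.33) = 0.0147 mA.
I_C = β·I_B = 120×0.0147 = 1.77 mA, and I_E = (β+1)I_B = 1.78 mA.
V_CE = V_CC − I_C·R_C − I_E·R_E = 15 − 1.77×6.8 − 1.78×0.33 = 2.38 V.
V_CE = 2.38 V > 0.2 V confirms active-region operation.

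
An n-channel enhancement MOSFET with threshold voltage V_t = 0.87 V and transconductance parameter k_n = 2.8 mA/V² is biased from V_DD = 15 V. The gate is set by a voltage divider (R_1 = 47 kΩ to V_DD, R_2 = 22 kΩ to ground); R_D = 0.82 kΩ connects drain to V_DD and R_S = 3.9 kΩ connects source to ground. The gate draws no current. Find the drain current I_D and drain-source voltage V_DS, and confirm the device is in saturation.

V_G = V_DD·R_2/(R_1+R_2) = 15×22/69 = 4.78 V.
Assume saturation: I_D = (k_n/2)(V_GS − V_t)² with V_GS = V_G − I_D·R_S = 4.78 − 3.9·I_D.
Substituting gives 21.3·I_D² − 43.7·I_D + 21.4 = 0, with roots I_D = 0.808 or 1.25 mA.
The root I_D = 1.25 mA gives V_GS = -0.073 V ≤ V_t, so take I_D = 0.808 mA.
Then V_GS = 1.63 V and V_DS = V_DD − I_D(R_D+R_S) = 15 − 0.808×4.72 = 11.2 V.
Saturation requires V_DS ≥ V_GS − V_t = 0.76 V; 11.2 ≥ 0.76 ✓.

I_D ≈ 0.81 mA, V_DS ≈ 11 V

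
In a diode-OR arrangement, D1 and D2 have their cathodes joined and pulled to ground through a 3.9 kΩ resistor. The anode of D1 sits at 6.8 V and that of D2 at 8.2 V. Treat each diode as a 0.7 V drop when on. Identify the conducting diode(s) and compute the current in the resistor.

Only D2 conducts; I_R ≈ 1.9 mA

Assume both conduct. Then node N would need to be at both 6.8−0.7 = 6.1 V and 8.2−0.7 = 7.5 V, which is impossible.
Assume only D2 conducts: V_N = 8.2 − 0.7 = 7.5 V, so I_R = 7.5/3.9 = 1.92 mA.
Check D1: its anode-to-cathode voltage is 6.8 − 7.5 = -0.7 V < 0.7 V, so it is off. The assumption is consistent.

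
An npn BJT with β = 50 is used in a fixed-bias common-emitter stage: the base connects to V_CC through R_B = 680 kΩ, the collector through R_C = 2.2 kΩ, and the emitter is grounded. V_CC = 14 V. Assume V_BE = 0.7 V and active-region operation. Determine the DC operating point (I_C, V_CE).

Base loop: V_CC = I_B·R_B + V_BE, so I_B = (14 − 0.7)/680 kΩ = 0.0196 mA.
In the active region I_C = β·I_B = 50 × 0.0196 = 0.978 mA.
Collector loop: V_CE = V_CC − I_C·R_C = 14 − 0.978×2.2 = 11.8 V.
Since V_CE = 11.8 V > V_CE(sat) ≈ 0.2 V, the transistor is in the active region as assumed.

I_C ≈ 0.98 mA, V_CE ≈ 12 V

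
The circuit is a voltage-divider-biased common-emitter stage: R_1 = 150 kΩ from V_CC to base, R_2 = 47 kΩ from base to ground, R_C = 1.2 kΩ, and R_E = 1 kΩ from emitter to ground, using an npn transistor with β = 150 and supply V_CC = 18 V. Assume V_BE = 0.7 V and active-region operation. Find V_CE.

V_CE ≈ 12 V

Thevenize the base divider: V_Th = V_CC·R_2/(R_1+R_2) = 18×47/197 = 4.29 V, R_Th = R_1‖R_2 = 35.8 kΩ.
Base-emitter loop: V_Th = I_B·R_Th + V_BE + (β+1)I_B·R_E, so I_B = (4.29 − 0.7) / (35.8 + 151×1) = 0.0192 mA.
I_C = β·I_B = 150×0.0192 = 2.89 mA, and I_E = (β+1)I_B = 2.91 mA.
V_CE = V_CC − I_C·R_C − I_E·R_E = 18 − 2.89×1.2 − 2.91×1 = 11.6 V.
V_CE = 11.6 V > 0.2 V confirms active-region operation.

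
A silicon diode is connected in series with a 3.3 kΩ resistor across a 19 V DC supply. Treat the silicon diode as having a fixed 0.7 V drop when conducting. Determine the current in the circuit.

I ≈ 5.5 mA

KVL around the loop: 19 = V_D + I·R = 0.7 + I × 3.3 kΩ.
So I = (19 − 0.7) / 3.3 kΩ = 18.3 / 3.3 = 5.55 mA.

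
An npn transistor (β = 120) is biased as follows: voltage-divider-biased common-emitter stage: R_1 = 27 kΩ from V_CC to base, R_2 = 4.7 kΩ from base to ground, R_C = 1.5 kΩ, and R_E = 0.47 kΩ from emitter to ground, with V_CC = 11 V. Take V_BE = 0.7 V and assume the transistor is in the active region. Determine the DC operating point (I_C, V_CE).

I_C ≈ 1.8 mA, V_CE ≈ 7.4 V

Thevenize the base divider: V_Th = V_CC·R_2/(R_1+R_2) = 11×4.7/31.7 = 1.63 V, R_Th = R_1‖R_2 = 4 kΩ.
Base-emitter loop: V_Th = I_B·R_Th + V_BE + (β+1)I_B·R_E, so I_B = (1.63 − 0.7) / (4 + 121×0.47) = 0.0153 mA.
I_C = β·I_B = 120×0.0153 = 1.84 mA, and I_E = (β+1)I_B = 1.85 mA.
V_CE = V_CC − I_C·R_C − I_E·R_E = 11 − 1.84×1.5 − 1.85×0.47 = 7.38 V.
V_CE = 7.38 V > 0.2 V confirms active-region operation.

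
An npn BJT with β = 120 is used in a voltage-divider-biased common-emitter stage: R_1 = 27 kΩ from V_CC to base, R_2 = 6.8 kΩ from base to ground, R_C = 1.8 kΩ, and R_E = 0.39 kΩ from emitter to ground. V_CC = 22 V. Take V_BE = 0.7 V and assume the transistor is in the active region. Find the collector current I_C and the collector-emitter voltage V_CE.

I_C ≈ 8.5 mA, V_CE ≈ 3.4 V

Thevenize the base divider: V_Th = V_CC·R_2/(R_1+R_2) = 22×6.8/33.8 = 4.43 V, R_Th = R_1‖R_2 = 5.43 kΩ.
Base-emitter loop: V_Th = I_B·R_Th + V_BE + (β+1)I_B·R_E, so I_B = (4.43 − 0.7) / (5.43 + 121×0.39) = 0.0708 mA.
I_C = β·I_B = 120×0.0708 = 8.5 mA, and I_E = (β+1)I_B = 8.57 mA.
V_CE = V_CC − I_C·R_C − I_E·R_E = 22 − 8.5×1.8 − 8.57×0.39 = 3.36 V.
V_CE = 3.36 V > 0.2 V confirms active-region operation.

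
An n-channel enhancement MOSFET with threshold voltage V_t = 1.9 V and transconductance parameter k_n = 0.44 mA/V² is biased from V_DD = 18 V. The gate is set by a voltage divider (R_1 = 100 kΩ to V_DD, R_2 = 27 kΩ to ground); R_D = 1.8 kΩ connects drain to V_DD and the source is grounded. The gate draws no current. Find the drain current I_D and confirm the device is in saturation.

V_G = V_DD·R_2/(R_1+R_2) = 18×27/127 = 3.83 V. With the source grounded, V_GS = V_G = 3.83 V.
Assume saturation: I_D = (k_n/2)(V_GS − V_t)² = (0.44/2)×(3.83 − 1.9)² = 0.22×1.93² = 0.817 mA.
V_DS = V_DD − I_D·R_D = 18 − 0.817×1.8 = 16.5 V.
Saturation requires V_DS ≥ V_GS − V_t = 1.93 V; 16.5 ≥ 1.93 ✓.

I_D ≈ 0.82 mA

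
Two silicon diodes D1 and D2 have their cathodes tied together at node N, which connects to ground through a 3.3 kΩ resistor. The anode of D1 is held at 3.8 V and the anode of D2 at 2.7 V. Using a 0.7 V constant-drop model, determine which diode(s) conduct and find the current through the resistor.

Assume both conduct. Then node N would need to be at both 3.8−0.7 = 3.1 V and 2.7−0.7 = 2 V, which is impossible.
Assume only D1 conducts: V_N = 3.8 − 0.7 = 3.1 V, so I_R = 3.1/3.3 = 0.939 mA.
Check D2: its anode-to-cathode voltage is 2.7 − 3.1 = -0.4 V < 0.7 V, so it is off. The assumption is consistent.

Only D1 conducts; I_R ≈ 0.94 mA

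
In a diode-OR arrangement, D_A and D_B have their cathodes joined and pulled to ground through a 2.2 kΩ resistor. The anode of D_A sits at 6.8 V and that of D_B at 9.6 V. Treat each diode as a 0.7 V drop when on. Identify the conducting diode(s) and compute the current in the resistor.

Only D_B conducts; I_R ≈ 4 mA

Assume both conduct. Then node N would need to be at both 6.8−0.7 = 6.1 V and 9.6−0.7 = 8.9 V, which is impossible.
Assume only D_B conducts: V_N = 9.6 − 0.7 = 8.9 V, so I_R = 8.9/2.2 = 4.05 mA.
Check D_A: its anode-to-cathode voltage is 6.8 − 8.9 = -2.1 V < 0.7 V, so it is off. The assumption is consistent.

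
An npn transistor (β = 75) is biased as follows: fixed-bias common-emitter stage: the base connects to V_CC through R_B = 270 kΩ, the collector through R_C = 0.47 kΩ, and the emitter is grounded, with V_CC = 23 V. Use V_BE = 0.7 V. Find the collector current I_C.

Base loop: V_CC = I_B·R_B + V_BE, so I_B = (23 − 0.7)/270 kΩ = 0.0826 mA.
In the active region I_C = β·I_B = 75 × 0.0826 = 6.19 mA.
Collector loop: V_CE = V_CC − I_C·R_C = 23 − 6.19×0.47 = 20.1 V.
Since V_CE = 20.1 V > V_CE(sat) ≈ 0.2 V, the transistor is in the active region as assumed.

I_C ≈ 6.2 mA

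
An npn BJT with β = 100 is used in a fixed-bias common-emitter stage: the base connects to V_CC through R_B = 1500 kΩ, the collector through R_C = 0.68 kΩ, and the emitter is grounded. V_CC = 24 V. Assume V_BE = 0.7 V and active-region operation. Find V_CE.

V_CE ≈ 23 V

Base loop: V_CC = I_B·R_B + V_BE, so I_B = (24 − 0.7)/1500 kΩ = 0.0155 mA.
In the active region I_C = β·I_B = 100 × 0.0155 = 1.55 mA.
Collector loop: V_CE = V_CC − I_C·R_C = 24 − 1.55×0.68 = 22.9 V.
Since V_CE = 22.9 V > V_CE(sat) ≈ 0.2 V, the transistor is in the active region as assumed.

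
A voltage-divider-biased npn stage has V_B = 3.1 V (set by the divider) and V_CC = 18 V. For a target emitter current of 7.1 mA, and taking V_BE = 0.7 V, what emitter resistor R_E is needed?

R_E ≈ 0.34 kΩ

V_E = V_B − V_BE = 3.1 − 0.7 = 2.4 V.
R_E = V_E / I_E = 2.4 / 7.1 = 0.338 kΩ.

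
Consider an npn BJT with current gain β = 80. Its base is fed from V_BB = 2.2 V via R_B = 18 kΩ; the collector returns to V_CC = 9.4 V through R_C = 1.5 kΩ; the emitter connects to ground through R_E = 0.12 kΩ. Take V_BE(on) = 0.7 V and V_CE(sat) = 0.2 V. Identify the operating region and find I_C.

active; I_C ≈ 4.3 mA

Assume active. Base-emitter loop: I_B = (V_BB − V_BE)/(R_B + (β+1)R_E) = (2.2 − 0.7)/(18 + 81×0.12) = 0.0541 mA.
I_C = β·I_B = 80×0.0541 = 4.33 mA.
V_CE = V_CC − I_C·R_C − I_E·R_E = 9.4 − 4.33×1.5 − 4.38×0.12 = 2.38 V > V_CE(sat), so the active-region assumption holds.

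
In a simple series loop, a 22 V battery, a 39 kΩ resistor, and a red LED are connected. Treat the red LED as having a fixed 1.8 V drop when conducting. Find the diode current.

KVL around the loop: 22 = V_D + I·R = 1.8 + I × 39 kΩ.
So I = (22 − 1.8) / 39 kΩ = 20.2 / 39 = 0.518 mA.

I ≈ 0.52 mA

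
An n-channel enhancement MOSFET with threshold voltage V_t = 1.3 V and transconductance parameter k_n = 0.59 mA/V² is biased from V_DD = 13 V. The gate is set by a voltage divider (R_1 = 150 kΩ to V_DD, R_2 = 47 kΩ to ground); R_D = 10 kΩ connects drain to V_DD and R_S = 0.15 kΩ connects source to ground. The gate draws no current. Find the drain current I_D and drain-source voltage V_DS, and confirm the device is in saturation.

V_G = V_DD·R_2/(R_1+R_2) = 13×47/197 = 3.1 V.
Assume saturation: I_D = (k_n/2)(V_GS − V_t)² with V_GS = V_G − I_D·R_S = 3.1 − 0.15·I_D.
Substituting gives 0.00664·I_D² − 1.16·I_D + 0.957 = 0, with roots I_D = 0.83 or 174 mA.
The root I_D = 174 mA gives V_GS = -23 V ≤ V_t, so take I_D = 0.83 mA.
Then V_GS = 2.98 V and V_DS = V_DD − I_D(R_D+R_S) = 13 − 0.83×10.2 = 4.58 V.
Saturation requires V_DS ≥ V_GS − V_t = 1.68 V; 4.58 ≥ 1.68 ✓.

I_D ≈ 0.83 mA, V_DS ≈ 4.6 V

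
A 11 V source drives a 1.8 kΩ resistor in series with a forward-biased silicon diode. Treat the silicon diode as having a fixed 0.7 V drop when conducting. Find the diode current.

KVL around the loop: 11 = V_D + I·R = 0.7 + I × 1.8 kΩ.
So I = (11 − 0.7) / 1.8 kΩ = 10.3 / 1.8 = 5.72 mA.

I ≈ 5.7 mA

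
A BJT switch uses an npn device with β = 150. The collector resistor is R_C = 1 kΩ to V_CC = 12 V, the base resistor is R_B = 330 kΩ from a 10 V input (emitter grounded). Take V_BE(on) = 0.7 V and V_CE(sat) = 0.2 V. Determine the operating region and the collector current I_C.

active; I_C ≈ 4.2 mA

Assume active. Base-emitter loop: I_B = (V_BB − V_BE)/R_B = (10 − 0.7)/330 = 0.0282 mA.
I_C = β·I_B = 150×0.0282 = 4.23 mA.
V_CE = V_CC − I_C·R_C = 12 − 4.23×1 = 7.77 V > V_CE(sat), so the active-region assumption holds.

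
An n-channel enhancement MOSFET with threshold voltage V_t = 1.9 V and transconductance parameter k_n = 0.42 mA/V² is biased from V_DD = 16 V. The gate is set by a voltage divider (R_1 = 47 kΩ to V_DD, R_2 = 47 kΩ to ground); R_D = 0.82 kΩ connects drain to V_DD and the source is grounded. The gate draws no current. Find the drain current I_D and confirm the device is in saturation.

V_G = V_DD·R_2/(R_1+R_2) = 16×47/94 = 8 V. With the source grounded, V_GS = V_G = 8 V.
Assume saturation: I_D = (k_n/2)(V_GS − V_t)² = (0.42/2)×(8 − 1.9)² = 0.21×6.1² = 7.81 mA.
V_DS = V_DD − I_D·R_D = 16 − 7.81×0.82 = 9.59 V.
Saturation requires V_DS ≥ V_GS − V_t = 6.1 V; 9.59 ≥ 6.1 ✓.

I_D ≈ 7.8 mA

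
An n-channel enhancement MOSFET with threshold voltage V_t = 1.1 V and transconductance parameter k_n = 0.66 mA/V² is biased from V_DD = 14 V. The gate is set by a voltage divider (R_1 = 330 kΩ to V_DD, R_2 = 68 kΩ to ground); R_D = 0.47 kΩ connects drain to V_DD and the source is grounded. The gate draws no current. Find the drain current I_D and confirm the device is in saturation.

I_D ≈ 0.55 mA

V_G = V_DD·R_2/(R_1+R_2) = 14×68/398 = 2.39 V. With the source grounded, V_GS = V_G = 2.39 V.
Assume saturation: I_D = (k_n/2)(V_GS − V_t)² = (0.66/2)×(2.39 − 1.1)² = 0.33×1.29² = 0.551 mA.
V_DS = V_DD − I_D·R_D = 14 − 0.551×0.47 = 13.7 V.
Saturation requires V_DS ≥ V_GS − V_t = 1.29 V; 13.7 ≥ 1.29 ✓.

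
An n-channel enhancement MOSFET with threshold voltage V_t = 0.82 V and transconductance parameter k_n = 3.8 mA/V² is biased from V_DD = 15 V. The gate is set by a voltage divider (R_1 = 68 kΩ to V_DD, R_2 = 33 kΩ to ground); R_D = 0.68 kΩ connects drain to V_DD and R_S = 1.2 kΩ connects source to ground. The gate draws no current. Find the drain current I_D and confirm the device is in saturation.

V_G = V_DD·R_2/(R_1+R_2) = 15×33/101 = 4.9 V.
Assume saturation: I_D = (k_n/2)(V_GS − V_t)² with V_GS = V_G − I_D·R_S = 4.9 − 1.2·I_D.
Substituting gives 2.74·I_D² − 19.6·I_D + 31.6 = 0, with roots I_D = 2.45 or 4.71 mA.
The root I_D = 4.71 mA gives V_GS = -0.755 V ≤ V_t, so take I_D = 2.45 mA.
Then V_GS = 1.96 V and V_DS = V_DD − I_D(R_D+R_S) = 15 − 2.45×1.88 = 10.4 V.
Saturation requires V_DS ≥ V_GS − V_t = 1.14 V; 10.4 ≥ 1.14 ✓.

I_D ≈ 2.5 mA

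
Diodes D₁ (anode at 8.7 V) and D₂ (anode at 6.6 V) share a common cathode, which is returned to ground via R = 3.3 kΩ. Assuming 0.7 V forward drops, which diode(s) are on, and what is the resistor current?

Assume both conduct. Then node N would need to be at both 8.7−0.7 = 8 V and 6.6−0.7 = 5.9 V, which is impossible.
Assume only D₁ conducts: V_N = 8.7 − 0.7 = 8 V, so I_R = 8/3.3 = 2.42 mA.
Check D₂: its anode-to-cathode voltage is 6.6 − 8 = -1.4 V < 0.7 V, so it is off. The assumption is consistent.

Only D₁ conducts; I_R ≈ 2.4 mA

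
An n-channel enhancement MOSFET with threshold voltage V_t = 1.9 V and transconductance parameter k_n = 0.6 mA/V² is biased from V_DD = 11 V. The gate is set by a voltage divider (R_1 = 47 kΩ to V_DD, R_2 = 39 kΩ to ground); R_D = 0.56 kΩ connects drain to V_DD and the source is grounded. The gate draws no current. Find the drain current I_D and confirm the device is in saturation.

I_D ≈ 2.9 mA

V_G = V_DD·R_2/(R_1+R_2) = 11×39/86 = 4.99 V. With the source grounded, V_GS = V_G = 4.99 V.
Assume saturation: I_D = (k_n/2)(V_GS − V_t)² = (0.6/2)×(4.99 − 1.9)² = 0.3×3.09² = 2.86 mA.
V_DS = V_DD − I_D·R_D = 11 − 2.86×0.56 = 9.4 V.
Saturation requires V_DS ≥ V_GS − V_t = 3.09 V; 9.4 ≥ 3.09 ✓.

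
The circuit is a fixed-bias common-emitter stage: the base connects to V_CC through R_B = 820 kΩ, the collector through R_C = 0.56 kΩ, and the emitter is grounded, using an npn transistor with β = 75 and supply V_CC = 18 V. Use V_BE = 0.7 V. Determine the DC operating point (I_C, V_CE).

I_C ≈ 1.6 mA, V_CE ≈ 17 V

Base loop: V_CC = I_B·R_B + V_BE, so I_B = (18 − 0.7)/820 kΩ = 0.0211 mA.
In the active region I_C = β·I_B = 75 × 0.0211 = 1.58 mA.
Collector loop: V_CE = V_CC − I_C·R_C = 18 − 1.58×0.56 = 17.1 V.
Since V_CE = 17.1 V > V_CE(sat) ≈ 0.2 V, the transistor is in the active region as assumed.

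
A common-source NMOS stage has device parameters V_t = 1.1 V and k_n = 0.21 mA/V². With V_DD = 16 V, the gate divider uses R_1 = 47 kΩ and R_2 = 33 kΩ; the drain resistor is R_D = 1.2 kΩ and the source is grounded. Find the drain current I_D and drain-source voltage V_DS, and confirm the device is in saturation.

I_D ≈ 3.2 mA, V_DS ≈ 12 V

V_G = V_DD·R_2/(R_1+R_2) = 16×33/80 = 6.6 V. With the source grounded, V_GS = V_G = 6.6 V.
Assume saturation: I_D = (k_n/2)(V_GS − V_t)² = (0.21/2)×(6.6 − 1.1)² = 0.105×5.5² = 3.18 mA.
V_DS = V_DD − I_D·R_D = 16 − 3.18×1.2 = 12.2 V.
Saturation requires V_DS ≥ V_GS − V_t = 5.5 V; 12.2 ≥ 5.5 ✓.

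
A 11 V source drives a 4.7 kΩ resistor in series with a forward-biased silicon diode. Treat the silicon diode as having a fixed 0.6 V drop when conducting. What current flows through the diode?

I ≈ 2.2 mA

KVL around the loop: 11 = V_D + I·R = 0.6 + I × 4.7 kΩ.
So I = (11 − 0.6) / 4.7 kΩ = 10.4 / 4.7 = 2.21 mA.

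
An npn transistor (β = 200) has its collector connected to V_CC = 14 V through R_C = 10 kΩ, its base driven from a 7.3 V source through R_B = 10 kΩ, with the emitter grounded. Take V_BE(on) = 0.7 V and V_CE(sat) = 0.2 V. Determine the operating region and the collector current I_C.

saturation; I_C ≈ 1.4 mA

Assume active: I_B = (7.3 − 0.7)/10 = 0.66 mA, giving I_C = β·I_B = 132 mA.
But then V_CE = 14 − 132×10 = -1310 V < V_CE(sat) = 0.2 V — impossible in the active region.
So the transistor is saturated. With V_CE = 0.2 V, I_C = (V_CC − 0.2)/R_C = 13.8/10 = 1.38 mA.
Check: β·I_B = 132 mA > I_C = 1.38 mA, confirming saturation.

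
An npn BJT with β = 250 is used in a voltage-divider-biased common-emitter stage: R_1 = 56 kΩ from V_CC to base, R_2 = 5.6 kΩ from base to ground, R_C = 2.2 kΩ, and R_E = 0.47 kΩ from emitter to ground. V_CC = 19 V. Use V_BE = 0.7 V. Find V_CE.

Thevenize the base divider: V_Th = V_CC·R_2/(R_1+R_2) = 19×5.6/61.6 = 1.73 V, R_Th = R_1‖R_2 = 5.09 kΩ.
Base-emitter loop: V_Th = I_B·R_Th + V_BE + (β+1)I_B·R_E, so I_B = (1.73 − 0.7) / (5.09 + 251×0.47) = 0.00835 mA.
I_C = β·I_B = 250×0.00835 = 2.09 mA, and I_E = (β+1)I_B = 2.1 mA.
V_CE = V_CC − I_C·R_C − I_E·R_E = 19 − 2.09×2.2 − 2.1×0.47 = 13.4 V.
V_CE = 13.4 V > 0.2 V confirms active-region operation.

V_CE ≈ 13 V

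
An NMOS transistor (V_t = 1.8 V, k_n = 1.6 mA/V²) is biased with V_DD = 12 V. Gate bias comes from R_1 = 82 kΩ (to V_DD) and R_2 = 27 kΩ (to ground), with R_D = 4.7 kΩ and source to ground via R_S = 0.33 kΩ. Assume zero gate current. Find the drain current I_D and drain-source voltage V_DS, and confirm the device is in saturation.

V_G = V_DD·R_2/(R_1+R_2) = 12×27/109 = 2.97 V.
Assume saturation: I_D = (k_n/2)(V_GS − V_t)² with V_GS = V_G − I_D·R_S = 2.97 − 0.33·I_D.
Substituting gives 0.0871·I_D² − 1.62·I_D + 1.1 = 0, with roots I_D = 0.706 or 17.9 mA.
The root I_D = 17.9 mA gives V_GS = -2.93 V ≤ V_t, so take I_D = 0.706 mA.
Then V_GS = 2.74 V and V_DS = V_DD − I_D(R_D+R_S) = 12 − 0.706×5.03 = 8.45 V.
Saturation requires V_DS ≥ V_GS − V_t = 0.939 V; 8.45 ≥ 0.939 ✓.

I_D ≈ 0.71 mA, V_DS ≈ 8.4 V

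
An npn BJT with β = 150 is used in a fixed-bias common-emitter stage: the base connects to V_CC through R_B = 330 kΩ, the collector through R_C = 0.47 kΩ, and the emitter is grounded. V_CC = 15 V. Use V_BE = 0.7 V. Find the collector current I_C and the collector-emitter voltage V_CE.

I_C ≈ 6.5 mA, V_CE ≈ 12 V

Base loop: V_CC = I_B·R_B + V_BE, so I_B = (15 − 0.7)/330 kΩ = 0.0433 mA.
In the active region I_C = β·I_B = 150 × 0.0433 = 6.5 mA.
Collector loop: V_CE = V_CC − I_C·R_C = 15 − 6.5×0.47 = 11.9 V.
Since V_CE = 11.9 V > V_CE(sat) ≈ 0.2 V, the transistor is in the active region as assumed.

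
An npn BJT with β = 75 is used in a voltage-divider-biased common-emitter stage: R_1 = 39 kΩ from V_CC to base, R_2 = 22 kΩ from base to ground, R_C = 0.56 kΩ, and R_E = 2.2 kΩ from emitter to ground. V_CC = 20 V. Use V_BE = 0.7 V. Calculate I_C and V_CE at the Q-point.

Thevenize the base divider: V_Th = V_CC·R_2/(R_1+R_2) = 20×22/61 = 7.21 V, R_Th = R_1‖R_2 = 14.1 kΩ.
Base-emitter loop: V_Th = I_B·R_Th + V_BE + (β+1)I_B·R_E, so I_B = (7.21 − 0.7) / (14.1 + 76×2.2) = 0.0359 mA.
I_C = β·I_B = 75×0.0359 = 2.69 mA, and I_E = (β+1)I_B = 2.73 mA.
V_CE = V_CC − I_C·R_C − I_E·R_E = 20 − 2.69×0.56 − 2.73×2.2 = 12.5 V.
V_CE = 12.5 V > 0.2 V confirms active-region operation.

I_C ≈ 2.7 mA, V_CE ≈ 12 V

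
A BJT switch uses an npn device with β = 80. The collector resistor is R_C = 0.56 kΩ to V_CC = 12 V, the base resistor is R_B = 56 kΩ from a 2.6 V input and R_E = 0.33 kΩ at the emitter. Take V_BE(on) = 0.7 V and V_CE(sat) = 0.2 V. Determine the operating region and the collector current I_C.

Assume active. Base-emitter loop: I_B = (V_BB − V_BE)/(R_B + (β+1)R_E) = (2.6 − 0.7)/(56 + 81×0.33) = 0.023 mA.
I_C = β·I_B = 80×0.023 = 1.84 mA.
V_CE = V_CC − I_C·R_C − I_E·R_E = 12 − 1.84×0.56 − 1.86×0.33 = 10.4 V > V_CE(sat), so the active-region assumption holds.

active; I_C ≈ 1.8 mA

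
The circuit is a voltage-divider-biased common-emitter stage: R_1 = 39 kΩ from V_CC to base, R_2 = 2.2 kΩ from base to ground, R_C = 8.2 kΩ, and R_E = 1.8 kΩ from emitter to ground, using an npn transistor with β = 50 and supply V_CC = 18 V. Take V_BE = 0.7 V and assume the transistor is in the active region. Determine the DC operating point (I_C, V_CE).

I_C ≈ 0.14 mA, V_CE ≈ 17 V

Thevenize the base divider: V_Th = V_CC·R_2/(R_1+R_2) = 18×2.2/41.2 = 0.961 V, R_Th = R_1‖R_2 = 2.08 kΩ.
Base-emitter loop: V_Th = I_B·R_Th + V_BE + (β+1)I_B·R_E, so I_B = (0.961 − 0.7) / (2.08 + 51×1.8) = 0.00278 mA.
I_C = β·I_B = 50×0.00278 = 0.139 mA, and I_E = (β+1)I_B = 0.142 mA.
V_CE = V_CC − I_C·R_C − I_E·R_E = 18 − 0.139×8.2 − 0.142×1.8 = 16.6 V.
V_CE = 16.6 V > 0.2 V confirms active-region operation.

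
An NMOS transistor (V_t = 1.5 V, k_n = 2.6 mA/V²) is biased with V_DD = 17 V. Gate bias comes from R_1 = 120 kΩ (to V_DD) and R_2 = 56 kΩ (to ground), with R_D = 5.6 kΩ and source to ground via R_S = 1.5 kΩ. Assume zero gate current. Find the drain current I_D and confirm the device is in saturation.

V_G = V_DD·R_2/(R_1+R_2) = 17×56/176 = 5.41 V.
Assume saturation: I_D = (k_n/2)(V_GS − V_t)² with V_GS = V_G − I_D·R_S = 5.41 − 1.5·I_D.
Substituting gives 2.93·I_D² − 16.2·I_D + 19.9 = 0, with roots I_D = 1.82 or 3.74 mA.
The root I_D = 3.74 mA gives V_GS = -0.195 V ≤ V_t, so take I_D = 1.82 mA.
Then V_GS = 2.68 V and V_DS = V_DD − I_D(R_D+R_S) = 17 − 1.82×7.1 = 4.09 V.
Saturation requires V_DS ≥ V_GS − V_t = 1.18 V; 4.09 ≥ 1.18 ✓.

I_D ≈ 1.8 mA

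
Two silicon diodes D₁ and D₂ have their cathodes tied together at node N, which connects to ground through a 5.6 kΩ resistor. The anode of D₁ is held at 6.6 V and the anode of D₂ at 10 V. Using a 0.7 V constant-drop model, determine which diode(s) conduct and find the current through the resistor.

Only D₂ conducts; I_R ≈ 1.7 mA

Assume both conduct. Then node N would need to be at both 6.6−0.7 = 5.9 V and 10−0.7 = 9.3 V, which is impossible.
Assume only D₂ conducts: V_N = 10 − 0.7 = 9.3 V, so I_R = 9.3/5.6 = 1.66 mA.
Check D₁: its anode-to-cathode voltage is 6.6 − 9.3 = -2.7 V < 0.7 V, so it is off. The assumption is consistent.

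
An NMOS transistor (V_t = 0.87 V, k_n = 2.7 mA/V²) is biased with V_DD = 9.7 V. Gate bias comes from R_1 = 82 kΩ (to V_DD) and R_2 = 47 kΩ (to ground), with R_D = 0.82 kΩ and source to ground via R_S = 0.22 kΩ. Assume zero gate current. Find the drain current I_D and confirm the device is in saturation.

V_G = V_DD·R_2/(R_1+R_2) = 9.7×47/129 = 3.53 V.
Assume saturation: I_D = (k_n/2)(V_GS − V_t)² with V_GS = V_G − I_D·R_S = 3.53 − 0.22·I_D.
Substituting gives 0.0653·I_D² − 2.58·I_D + 9.58 = 0, with roots I_D = 4.14 or 35.4 mA.
The root I_D = 35.4 mA gives V_GS = -4.25 V ≤ V_t, so take I_D = 4.14 mA.
Then V_GS = 2.62 V and V_DS = V_DD − I_D(R_D+R_S) = 9.7 − 4.14×1.04 = 5.39 V.
Saturation requires V_DS ≥ V_GS − V_t = 1.75 V; 5.39 ≥ 1.75 ✓.

I_D ≈ 4.1 mA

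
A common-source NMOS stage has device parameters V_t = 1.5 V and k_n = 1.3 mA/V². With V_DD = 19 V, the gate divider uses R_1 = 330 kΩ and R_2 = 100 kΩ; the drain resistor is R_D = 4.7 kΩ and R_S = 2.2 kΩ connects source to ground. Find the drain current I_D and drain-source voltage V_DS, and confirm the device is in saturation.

V_G = V_DD·R_2/(R_1+R_2) = 19×100/430 = 4.42 V.
Assume saturation: I_D = (k_n/2)(V_GS − V_t)² with V_GS = V_G − I_D·R_S = 4.42 − 2.2·I_D.
Substituting gives 3.15·I_D² − 9.35·I_D + 5.54 = 0, with roots I_D = 0.817 or 2.15 mA.
The root I_D = 2.15 mA gives V_GS = -0.32 V ≤ V_t, so take I_D = 0.817 mA.
Then V_GS = 2.62 V and V_DS = V_DD − I_D(R_D+R_S) = 19 − 0.817×6.9 = 13.4 V.
Saturation requires V_DS ≥ V_GS − V_t = 1.12 V; 13.4 ≥ 1.12 ✓.

I_D ≈ 0.82 mA, V_DS ≈ 13 V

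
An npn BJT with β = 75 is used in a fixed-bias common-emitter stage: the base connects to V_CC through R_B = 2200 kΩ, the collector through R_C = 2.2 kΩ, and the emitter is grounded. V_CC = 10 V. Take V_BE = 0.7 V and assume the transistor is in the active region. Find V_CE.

V_CE ≈ 9.3 V

Base loop: V_CC = I_B·R_B + V_BE, so I_B = (10 − 0.7)/2200 kΩ = 0.00423 mA.
In the active region I_C = β·I_B = 75 × 0.00423 = 0.317 mA.
Collector loop: V_CE = V_CC − I_C·R_C = 10 − 0.317×2.2 = 9.3 V.
Since V_CE = 9.3 V > V_CE(sat) ≈ 0.2 V, the transistor is in the active region as assumed.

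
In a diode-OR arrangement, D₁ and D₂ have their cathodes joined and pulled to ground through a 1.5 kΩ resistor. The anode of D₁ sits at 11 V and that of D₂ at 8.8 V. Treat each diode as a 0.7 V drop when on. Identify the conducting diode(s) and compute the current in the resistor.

Only D₁ conducts; I_R ≈ 6.9 mA

Assume both conduct. Then node N would need to be at both 11−0.7 = 10.3 V and 8.8−0.7 = 8.1 V, which is impossible.
Assume only D₁ conducts: V_N = 11 − 0.7 = 10.3 V, so I_R = 10.3/1.5 = 6.87 mA.
Check D₂: its anode-to-cathode voltage is 8.8 − 10.3 = -1.5 V < 0.7 V, so it is off. The assumption is consistent.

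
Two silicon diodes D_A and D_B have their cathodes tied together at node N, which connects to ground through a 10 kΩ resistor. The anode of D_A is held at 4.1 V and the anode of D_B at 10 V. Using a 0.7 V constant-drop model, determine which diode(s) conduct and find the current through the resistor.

Assume both conduct. Then node N would need to be at both 4.1−0.7 = 3.4 V and 10−0.7 = 9.3 V, which is impossible.
Assume only D_B conducts: V_N = 10 − 0.7 = 9.3 V, so I_R = 9.3/10 = 0.93 mA.
Check D_A: its anode-to-cathode voltage is 4.1 − 9.3 = -5.2 V < 0.7 V, so it is off. The assumption is consistent.

Only D_B conducts; I_R ≈ 0.93 mA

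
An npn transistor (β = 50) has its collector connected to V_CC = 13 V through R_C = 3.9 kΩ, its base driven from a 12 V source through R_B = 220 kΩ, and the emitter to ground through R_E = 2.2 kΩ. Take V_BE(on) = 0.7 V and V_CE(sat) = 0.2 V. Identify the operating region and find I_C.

Assume active. Base-emitter loop: I_B = (V_BB − V_BE)/(R_B + (β+1)R_E) = (12 − 0.7)/(220 + 51×2.2) = 0.034 mA.
I_C = β·I_B = 50×0.034 = 1.7 mA.
V_CE = V_CC − I_C·R_C − I_E·R_E = 13 − 1.7×3.9 − 1.73×2.2 = 2.55 V > V_CE(sat), so the active-region assumption holds.

active; I_C ≈ 1.7 mA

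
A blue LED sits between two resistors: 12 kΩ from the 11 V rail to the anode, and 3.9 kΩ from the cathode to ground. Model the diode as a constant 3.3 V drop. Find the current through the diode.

I ≈ 0.48 mA

The two resistors are in series with the diode, so KVL gives 11 = I·12 + 3.3 + I·3.9.
I = (11 − 3.3) / (12 + 3.9) kΩ = 7.7 / 15.9 = 0.484 mA.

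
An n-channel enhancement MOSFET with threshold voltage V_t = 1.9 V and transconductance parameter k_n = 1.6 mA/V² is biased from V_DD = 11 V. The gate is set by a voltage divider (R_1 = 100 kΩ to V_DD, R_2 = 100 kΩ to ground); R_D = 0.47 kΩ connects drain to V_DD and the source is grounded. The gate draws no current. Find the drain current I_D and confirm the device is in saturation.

V_G = V_DD·R_2/(R_1+R_2) = 11×100/200 = 5.5 V. With the source grounded, V_GS = V_G = 5.5 V.
Assume saturation: I_D = (k_n/2)(V_GS − V_t)² = (1.6/2)×(5.5 − 1.9)² = 0.8×3.6² = 10.4 mA.
V_DS = V_DD − I_D·R_D = 11 − 10.4×0.47 = 6.13 V.
Saturation requires V_DS ≥ V_GS − V_t = 3.6 V; 6.13 ≥ 3.6 ✓.

I_D ≈ 10 mA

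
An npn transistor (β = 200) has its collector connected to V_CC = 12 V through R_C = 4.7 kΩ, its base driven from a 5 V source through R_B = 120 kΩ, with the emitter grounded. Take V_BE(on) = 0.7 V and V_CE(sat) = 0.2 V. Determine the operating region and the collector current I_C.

Assume active: I_B = (5 − 0.7)/120 = 0.0358 mA, giving I_C = β·I_B = 7.17 mA.
But then V_CE = 12 − 7.17×4.7 = -21.7 V < V_CE(sat) = 0.2 V — impossible in the active region.
So the transistor is saturated. With V_CE = 0.2 V, I_C = (V_CC − 0.2)/R_C = 11.8/4.7 = 2.51 mA.
Check: β·I_B = 7.17 mA > I_C = 2.51 mA, confirming saturation.

saturation; I_C ≈ 2.5 mA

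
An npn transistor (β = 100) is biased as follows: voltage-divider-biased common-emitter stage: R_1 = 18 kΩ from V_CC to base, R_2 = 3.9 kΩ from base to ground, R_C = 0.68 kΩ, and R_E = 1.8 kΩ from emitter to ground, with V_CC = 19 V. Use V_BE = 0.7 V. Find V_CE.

Thevenize the base divider: V_Th = V_CC·R_2/(R_1+R_2) = 19×3.9/21.9 = 3.38 V, R_Th = R_1‖R_2 = 3.21 kΩ.
Base-emitter loop: V_Th = I_B·R_Th + V_BE + (β+1)I_B·R_E, so I_B = (3.38 − 0.7) / (3.21 + 101×1.8) = 0.0145 mA.
I_C = β·I_B = 100×0.0145 = 1.45 mA, and I_E = (β+1)I_B = 1.47 mA.
V_CE = V_CC − I_C·R_C − I_E·R_E = 19 − 1.45×0.68 − 1.47×1.8 = 15.4 V.
V_CE = 15.4 V > 0.2 V confirms active-region operation.

V_CE ≈ 15 V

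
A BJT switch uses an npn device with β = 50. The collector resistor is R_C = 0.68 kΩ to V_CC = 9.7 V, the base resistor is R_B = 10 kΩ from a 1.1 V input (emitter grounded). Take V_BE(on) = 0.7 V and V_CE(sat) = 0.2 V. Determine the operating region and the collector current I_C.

Assume active. Base-emitter loop: I_B = (V_BB − V_BE)/R_B = (1.1 − 0.7)/10 = 0.04 mA.
I_C = β·I_B = 50×0.04 = 2 mA.
V_CE = V_CC − I_C·R_C = 9.7 − 2×0.68 = 8.34 V > V_CE(sat), so the active-region assumption holds.

active; I_C ≈ 2 mA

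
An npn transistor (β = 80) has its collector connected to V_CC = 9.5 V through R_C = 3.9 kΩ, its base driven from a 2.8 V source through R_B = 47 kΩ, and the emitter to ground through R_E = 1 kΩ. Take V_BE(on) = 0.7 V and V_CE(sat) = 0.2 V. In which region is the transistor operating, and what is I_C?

Assume active. Base-emitter loop: I_B = (V_BB − V_BE)/(R_B + (β+1)R_E) = (2.8 − 0.7)/(47 + 81×1) = 0.0164 mA.
I_C = β·I_B = 80×0.0164 = 1.31 mA.
V_CE = V_CC − I_C·R_C − I_E·R_E = 9.5 − 1.31×3.9 − 1.33×1 = 3.05 V > V_CE(sat), so the active-region assumption holds.

active; I_C ≈ 1.3 mA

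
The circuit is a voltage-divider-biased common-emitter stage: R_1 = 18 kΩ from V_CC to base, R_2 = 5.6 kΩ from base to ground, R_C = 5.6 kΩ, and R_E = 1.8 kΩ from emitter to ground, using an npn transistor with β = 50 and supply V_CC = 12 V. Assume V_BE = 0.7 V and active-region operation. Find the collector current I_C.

Thevenize the base divider: V_Th = V_CC·R_2/(R_1+R_2) = 12×5.6/23.6 = 2.85 V, R_Th = R_1‖R_2 = 4.27 kΩ.
Base-emitter loop: V_Th = I_B·R_Th + V_BE + (β+1)I_B·R_E, so I_B = (2.85 − 0.7) / (4.27 + 51×1.8) = 0.0224 mA.
I_C = β·I_B = 50×0.0224 = 1.12 mA, and I_E = (β+1)I_B = 1.14 mA.
V_CE = V_CC − I_C·R_C − I_E·R_E = 12 − 1.12×5.6 − 1.14×1.8 = 3.69 V.
V_CE = 3.69 V > 0.2 V confirms active-region operation.

I_C ≈ 1.1 mA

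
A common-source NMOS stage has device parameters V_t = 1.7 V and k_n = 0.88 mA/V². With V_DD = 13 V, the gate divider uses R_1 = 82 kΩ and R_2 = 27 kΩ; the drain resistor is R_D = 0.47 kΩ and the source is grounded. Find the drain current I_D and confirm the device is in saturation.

V_G = V_DD·R_2/(R_1+R_2) = 13×27/109 = 3.22 V. With the source grounded, V_GS = V_G = 3.22 V.
Assume saturation: I_D = (k_n/2)(V_GS − V_t)² = (0.88/2)×(3.22 − 1.7)² = 0.44×1.52² = 1.02 mA.
V_DS = V_DD − I_D·R_D = 13 − 1.02×0.47 = 12.5 V.
Saturation requires V_DS ≥ V_GS − V_t = 1.52 V; 12.5 ≥ 1.52 ✓.

I_D ≈ 1 mA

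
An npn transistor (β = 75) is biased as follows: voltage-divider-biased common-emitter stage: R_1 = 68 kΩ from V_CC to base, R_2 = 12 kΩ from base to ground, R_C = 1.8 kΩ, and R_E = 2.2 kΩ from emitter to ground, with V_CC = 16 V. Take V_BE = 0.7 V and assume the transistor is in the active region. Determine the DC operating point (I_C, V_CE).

Thevenize the base divider: V_Th = V_CC·R_2/(R_1+R_2) = 16×12/80 = 2.4 V, R_Th = R_1‖R_2 = 10.2 kΩ.
Base-emitter loop: V_Th = I_B·R_Th + V_BE + (β+1)I_B·R_E, so I_B = (2.4 − 0.7) / (10.2 + 76×2.2) = 0.00958 mA.
I_C = β·I_B = 75×0.00958 = 0.719 mA, and I_E = (β+1)I_B = 0.728 mA.
V_CE = V_CC − I_C·R_C − I_E·R_E = 16 − 0.719×1.8 − 0.728×2.2 = 13.1 V.
V_CE = 13.1 V > 0.2 V confirms active-region operation.

I_C ≈ 0.72 mA, V_CE ≈ 13 V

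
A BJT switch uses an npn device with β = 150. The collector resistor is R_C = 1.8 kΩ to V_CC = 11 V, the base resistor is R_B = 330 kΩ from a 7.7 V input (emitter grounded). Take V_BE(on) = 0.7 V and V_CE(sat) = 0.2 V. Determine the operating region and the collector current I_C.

Assume active. Base-emitter loop: I_B = (V_BB − V_BE)/R_B = (7.7 − 0.7)/330 = 0.0212 mA.
I_C = β·I_B = 150×0.0212 = 3.18 mA.
V_CE = V_CC − I_C·R_C = 11 − 3.18×1.8 = 5.27 V > V_CE(sat), so the active-region assumption holds.

active; I_C ≈ 3.2 mA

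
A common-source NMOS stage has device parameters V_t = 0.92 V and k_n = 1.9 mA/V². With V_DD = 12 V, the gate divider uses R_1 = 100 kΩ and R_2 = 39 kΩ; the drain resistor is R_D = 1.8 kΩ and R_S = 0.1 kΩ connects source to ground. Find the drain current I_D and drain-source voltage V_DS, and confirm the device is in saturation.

V_G = V_DD·R_2/(R_1+R_2) = 12×39/139 = 3.37 V.
Assume saturation: I_D = (k_n/2)(V_GS − V_t)² with V_GS = V_G − I_D·R_S = 3.37 − 0.1·I_D.
Substituting gives 0.0095·I_D² − 1.46·I_D + 5.69 = 0, with roots I_D = 3.99 or 150 mA.
The root I_D = 150 mA gives V_GS = -11.7 V ≤ V_t, so take I_D = 3.99 mA.
Then V_GS = 2.97 V and V_DS = V_DD − I_D(R_D+R_S) = 12 − 3.99×1.9 = 4.43 V.
Saturation requires V_DS ≥ V_GS − V_t = 2.05 V; 4.43 ≥ 2.05 ✓.

I_D ≈ 4 mA, V_DS ≈ 4.4 V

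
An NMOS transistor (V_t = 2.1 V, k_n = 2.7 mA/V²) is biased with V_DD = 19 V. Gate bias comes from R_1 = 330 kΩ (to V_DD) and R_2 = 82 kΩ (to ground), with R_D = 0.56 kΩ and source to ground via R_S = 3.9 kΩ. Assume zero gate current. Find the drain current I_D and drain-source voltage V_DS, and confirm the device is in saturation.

V_G = V_DD·R_2/(R_1+R_2) = 19×82/412 = 3.78 V.
Assume saturation: I_D = (k_n/2)(V_GS − V_t)² with V_GS = V_G − I_D·R_S = 3.78 − 3.9·I_D.
Substituting gives 20.5·I_D² − 18.7·I_D + 3.82 = 0, with roots I_D = 0.309 or 0.602 mA.
The root I_D = 0.602 mA gives V_GS = 1.43 V ≤ V_t, so take I_D = 0.309 mA.
Then V_GS = 2.58 V and V_DS = V_DD − I_D(R_D+R_S) = 19 − 0.309×4.46 = 17.6 V.
Saturation requires V_DS ≥ V_GS − V_t = 0.478 V; 17.6 ≥ 0.478 ✓.

I_D ≈ 0.31 mA, V_DS ≈ 18 V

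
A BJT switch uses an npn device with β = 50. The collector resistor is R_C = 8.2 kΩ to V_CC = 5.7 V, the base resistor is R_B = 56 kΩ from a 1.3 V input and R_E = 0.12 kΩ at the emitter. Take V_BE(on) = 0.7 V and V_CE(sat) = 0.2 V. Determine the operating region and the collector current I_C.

active; I_C ≈ 0.48 mA

Assume active. Base-emitter loop: I_B = (V_BB − V_BE)/(R_B + (β+1)R_E) = (1.3 − 0.7)/(56 + 51×0.12) = 0.00966 mA.
I_C = β·I_B = 50×0.00966 = 0.483 mA.
V_CE = V_CC − I_C·R_C − I_E·R_E = 5.7 − 0.483×8.2 − 0.493×0.12 = 1.68 V > V_CE(sat), so the active-region assumption holds.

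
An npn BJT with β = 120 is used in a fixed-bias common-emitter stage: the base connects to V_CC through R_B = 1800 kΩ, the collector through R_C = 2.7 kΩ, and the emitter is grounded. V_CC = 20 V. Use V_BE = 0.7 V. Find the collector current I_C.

Base loop: V_CC = I_B·R_B + V_BE, so I_B = (20 − 0.7)/1800 kΩ = 0.0107 mA.
In the active region I_C = β·I_B = 120 × 0.0107 = 1.29 mA.
Collector loop: V_CE = V_CC − I_C·R_C = 20 − 1.29×2.7 = 16.5 V.
Since V_CE = 16.5 V > V_CE(sat) ≈ 0.2 V, the transistor is in the active region as assumed.

I_C ≈ 1.3 mA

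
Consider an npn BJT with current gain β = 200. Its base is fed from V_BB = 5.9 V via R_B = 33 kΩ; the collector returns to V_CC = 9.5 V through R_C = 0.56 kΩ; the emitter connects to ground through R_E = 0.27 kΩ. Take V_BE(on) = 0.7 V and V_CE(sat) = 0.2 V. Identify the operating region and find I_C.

saturation; I_C ≈ 11 mA

Assume active: I_B = (5.9 − 0.7)/(33 + 201×0.27) = 0.0596 mA, I_C = β·I_B = 11.9 mA.
Then V_CE = 9.5 − 11.9×0.56 − 12×0.27 = -0.407 V < 0.2 V — the active assumption fails.
Re-solve with V_CE = 0.2 V. KCL at the emitter: V_E/R_E = (V_BB−0.7−V_E)/R_B + (V_CC−0.2−V_E)/R_C, giving V_E = 3.04 V.
I_C = (V_CC − 0.2 − V_E)/R_C = (9.3 − 3.04)/0.56 = 11.2 mA.
Check: I_B = (5.2 − 3.04)/33 = 0.0655 mA, and β·I_B = 13.1 mA > I_C, confirming saturation.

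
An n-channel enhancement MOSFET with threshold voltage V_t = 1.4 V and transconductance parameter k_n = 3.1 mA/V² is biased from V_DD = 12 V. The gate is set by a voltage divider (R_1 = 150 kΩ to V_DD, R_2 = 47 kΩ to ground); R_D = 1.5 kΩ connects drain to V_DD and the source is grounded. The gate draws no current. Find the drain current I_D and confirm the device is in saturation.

V_G = V_DD·R_2/(R_1+R_2) = 12×47/197 = 2.86 V. With the source grounded, V_GS = V_G = 2.86 V.
Assume saturation: I_D = (k_n/2)(V_GS − V_t)² = (3.1/2)×(2.86 − 1.4)² = 1.55×1.46² = 3.32 mA.
V_DS = V_DD − I_D·R_D = 12 − 3.32×1.5 = 7.02 V.
Saturation requires V_DS ≥ V_GS − V_t = 1.46 V; 7.02 ≥ 1.46 ✓.

I_D ≈ 3.3 mA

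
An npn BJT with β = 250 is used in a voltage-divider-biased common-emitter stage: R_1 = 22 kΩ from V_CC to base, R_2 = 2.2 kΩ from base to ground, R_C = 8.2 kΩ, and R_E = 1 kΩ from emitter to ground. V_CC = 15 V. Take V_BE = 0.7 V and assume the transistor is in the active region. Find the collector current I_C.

I_C ≈ 0.66 mA

Thevenize the base divider: V_Th = V_CC·R_2/(R_1+R_2) = 15×2.2/24.2 = 1.36 V, R_Th = R_1‖R_2 = 2 kΩ.
Base-emitter loop: V_Th = I_B·R_Th + V_BE + (β+1)I_B·R_E, so I_B = (1.36 − 0.7) / (2 + 251×1) = 0.00262 mA.
I_C = β·I_B = 250×0.00262 = 0.656 mA, and I_E = (β+1)I_B = 0.658 mA.
V_CE = V_CC − I_C·R_C − I_E·R_E = 15 − 0.656×8.2 − 0.658×1 = 8.96 V.
V_CE = 8.96 V > 0.2 V confirms active-region operation.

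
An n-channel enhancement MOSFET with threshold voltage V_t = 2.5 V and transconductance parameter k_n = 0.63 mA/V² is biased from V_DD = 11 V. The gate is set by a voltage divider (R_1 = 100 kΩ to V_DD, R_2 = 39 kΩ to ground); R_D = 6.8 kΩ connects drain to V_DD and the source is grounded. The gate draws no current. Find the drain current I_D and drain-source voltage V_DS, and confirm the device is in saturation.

I_D ≈ 0.11 mA, V_DS ≈ 10 V

V_G = V_DD·R_2/(R_1+R_2) = 11×39/139 = 3.09 V. With the source grounded, V_GS = V_G = 3.09 V.
Assume saturation: I_D = (k_n/2)(V_GS − V_t)² = (0.63/2)×(3.09 − 2.5)² = 0.315×0.586² = 0.108 mA.
V_DS = V_DD − I_D·R_D = 11 − 0.108×6.8 = 10.3 V.
Saturation requires V_DS ≥ V_GS − V_t = 0.586 V; 10.3 ≥ 0.586 ✓.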